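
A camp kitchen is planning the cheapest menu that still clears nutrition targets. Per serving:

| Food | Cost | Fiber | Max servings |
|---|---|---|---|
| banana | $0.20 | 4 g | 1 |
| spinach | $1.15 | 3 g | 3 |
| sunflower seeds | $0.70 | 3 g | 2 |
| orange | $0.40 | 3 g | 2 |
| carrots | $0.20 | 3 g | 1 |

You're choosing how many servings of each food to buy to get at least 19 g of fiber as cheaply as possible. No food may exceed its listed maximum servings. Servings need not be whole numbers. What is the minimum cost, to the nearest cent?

Cost per g of fiber: banana $0.0500, carrots $0.0667, orange $0.1333, sunflower seeds $0.2333, spinach $0.3833.
Take 1 serving of banana: +4.0 g fiber for $0.20 (total $0.20, still need 15.0 g).
Take 1 serving of carrots: +3.0 g fiber for $0.20 (total $0.40, still need 12.0 g).
Take 2 servings of orange: +6.0 g fiber for $0.80 (total $1.20, still need 6.0 g).
Take 2 servings of sunflower seeds: +6.0 g fiber for $1.40 (total $2.60, still need 0.0 g).
Filling from the cheapest source first is optimal under one linear minimum: $2.60.

$2.60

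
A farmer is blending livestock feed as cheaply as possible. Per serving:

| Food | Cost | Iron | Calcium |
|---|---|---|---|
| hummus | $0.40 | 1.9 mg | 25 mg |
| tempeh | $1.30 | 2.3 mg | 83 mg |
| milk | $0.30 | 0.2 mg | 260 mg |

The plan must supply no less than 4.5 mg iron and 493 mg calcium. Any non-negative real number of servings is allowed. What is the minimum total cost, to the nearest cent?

With two linear requirements the optimum uses one or two foods; enumerate the corners.
hummus only: max(4.5/1.9, 493/25) = 19.72 servings → $7.89.
tempeh only: max(4.5/2.3, 493/83) = 5.94 servings → $7.72.
milk only: max(4.5/0.2, 493/260) = 22.5 servings → $6.75.
hummus + tempeh: intersection lies outside the first quadrant.
hummus + milk with both tight: 2.191 servings and 1.685 servings → $1.38.
tempeh + milk with both tight: 1.843 servings and 1.308 servings → $2.79.
So the least-cost plan costs $1.38.

$1.38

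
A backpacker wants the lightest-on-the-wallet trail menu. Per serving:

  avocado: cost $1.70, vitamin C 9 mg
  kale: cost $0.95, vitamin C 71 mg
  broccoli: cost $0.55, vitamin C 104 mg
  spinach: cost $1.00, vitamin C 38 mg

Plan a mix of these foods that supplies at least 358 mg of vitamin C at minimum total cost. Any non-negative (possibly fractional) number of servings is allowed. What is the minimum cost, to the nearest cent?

Cost per mg of vitamin C: broccoli $0.0053, kale $0.0134, spinach $0.0263, avocado $0.1889.
With no serving limits, use only broccoli: 358 mg / 104 mg = 3.442 servings × $0.55 = $1.89.

$1.89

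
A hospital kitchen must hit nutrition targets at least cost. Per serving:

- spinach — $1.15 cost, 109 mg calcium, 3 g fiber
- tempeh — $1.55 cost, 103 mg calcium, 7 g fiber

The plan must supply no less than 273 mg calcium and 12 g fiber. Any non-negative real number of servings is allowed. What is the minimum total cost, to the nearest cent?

$3.38

Check every corner: each single food scaled to meet both minima, and each pair solved so both constraints bind.
spinach only: max(273/109, 12/3) = 4 servings → $4.60.
tempeh only: max(273/103, 12/7) = 2.65 servings → $4.11.
spinach + tempeh with both tight: 1.487 servings and 1.077 servings → $3.38.
So the least-cost plan costs $3.38.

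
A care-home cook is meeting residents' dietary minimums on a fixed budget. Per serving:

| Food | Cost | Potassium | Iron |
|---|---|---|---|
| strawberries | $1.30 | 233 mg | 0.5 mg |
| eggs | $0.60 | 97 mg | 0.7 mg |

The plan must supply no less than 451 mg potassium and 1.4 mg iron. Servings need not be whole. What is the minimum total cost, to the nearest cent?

With two linear requirements the optimum uses one or two foods; enumerate the corners.
strawberries only: max(451/233, 1.4/0.5) = 2.8 servings → $3.64.
eggs only: max(451/97, 1.4/0.7) = 4.649 servings → $2.79.
strawberries + eggs with both tight: 1.57 servings and 0.8787 servings → $2.57.
So the least-cost plan costs $2.57.

$2.57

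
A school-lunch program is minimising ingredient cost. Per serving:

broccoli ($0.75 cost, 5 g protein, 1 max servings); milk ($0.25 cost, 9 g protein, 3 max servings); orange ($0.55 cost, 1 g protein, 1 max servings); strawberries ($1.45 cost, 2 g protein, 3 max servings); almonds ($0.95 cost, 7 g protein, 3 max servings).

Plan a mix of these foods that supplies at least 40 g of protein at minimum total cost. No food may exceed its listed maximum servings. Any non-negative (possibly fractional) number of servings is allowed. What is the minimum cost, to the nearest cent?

Cost per g of protein: milk $0.0278, almonds $0.1357, broccoli $0.1500, orange $0.5500, strawberries $0.7250.
Take 3 servings of milk: +27.0 g protein for $0.75 (total $0.75, still need 13.0 g).
Take 1.857 servings of almonds: +13.0 g protein for $1.76 (total $2.51, still need 0.0 g).
Filling from the cheapest source first is optimal under one linear minimum: $2.51.

$2.51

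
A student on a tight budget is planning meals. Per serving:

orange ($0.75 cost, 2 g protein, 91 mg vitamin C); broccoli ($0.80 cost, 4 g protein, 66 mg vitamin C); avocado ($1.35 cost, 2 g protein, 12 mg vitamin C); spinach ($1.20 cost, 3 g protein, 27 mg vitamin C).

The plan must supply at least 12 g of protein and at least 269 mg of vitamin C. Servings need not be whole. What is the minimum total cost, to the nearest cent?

$2.83

orange only: max(12/2, 269/91) = 6 servings → $4.50.
broccoli only: max(12/4, 269/66) = 4.076 servings → $3.26.
avocado only: max(12/2, 269/12) = 22.42 servings → $30.26.
spinach only: max(12/3, 269/27) = 9.963 servings → $11.96.
orange + broccoli with both tight: 1.224 servings and 2.388 servings → $2.83.
orange + avocado with both tight: 2.494 servings and 3.506 servings → $6.60.
orange + spinach with both tight: 2.205 servings and 2.53 servings → $4.69.
broccoli + avocado: intersection lies outside the first quadrant.
broccoli + spinach: intersection lies outside the first quadrant.
avocado + spinach: intersection lies outside the first quadrant.
Cheapest feasible corner: $2.83.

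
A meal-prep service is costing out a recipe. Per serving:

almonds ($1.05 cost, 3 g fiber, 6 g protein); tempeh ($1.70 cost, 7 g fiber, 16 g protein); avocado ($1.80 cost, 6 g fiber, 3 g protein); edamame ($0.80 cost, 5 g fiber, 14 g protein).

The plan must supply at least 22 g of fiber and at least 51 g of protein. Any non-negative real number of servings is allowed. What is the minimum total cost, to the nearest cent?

$3.52

Check every corner: each single food scaled to meet both minima, and each pair solved so both constraints bind.
almonds only: max(22/3, 51/6) = 8.5 servings → $8.93.
tempeh only: max(22/7, 51/16) = 3.188 servings → $5.42.
avocado only: max(22/6, 51/3) = 17 servings → $30.60.
edamame only: max(22/5, 51/14) = 4.4 servings → $3.52.
almonds + tempeh with both targets exact would need a negative amount; discard.
almonds + avocado: intersection lies outside the first quadrant.
almonds + edamame with both tight: 4.417 servings and 1.75 servings → $6.04.
tempeh + avocado: intersection lies outside the first quadrant.
tempeh + edamame with both tight: 2.944 servings and 0.2778 servings → $5.23.
avocado + edamame with both tight: 0.7681 servings and 3.478 servings → $4.17.
Cheapest feasible corner: $3.52.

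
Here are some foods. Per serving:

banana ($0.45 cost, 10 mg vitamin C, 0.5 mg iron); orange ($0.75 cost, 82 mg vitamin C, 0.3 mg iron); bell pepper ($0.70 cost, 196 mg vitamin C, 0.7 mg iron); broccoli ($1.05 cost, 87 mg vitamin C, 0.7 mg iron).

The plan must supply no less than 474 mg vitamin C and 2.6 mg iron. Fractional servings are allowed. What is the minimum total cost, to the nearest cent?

For a min-cost LP with two ≥-constraints, a basic feasible solution has at most two positive variables.
banana only: max(474/10, 2.6/0.5) = 47.4 servings → $21.33.
orange only: max(474/82, 2.6/0.3) = 8.667 servings → $6.50.
bell pepper only: max(474/196, 2.6/0.7) = 3.714 servings → $2.60.
broccoli only: max(474/87, 2.6/0.7) = 5.448 servings → $5.72.
banana + orange with both tight: 1.868 servings and 5.553 servings → $5.01.
banana + bell pepper with both tight: 1.954 servings and 2.319 servings → $2.50.
banana + broccoli: intersection lies outside the first quadrant.
orange + bell pepper with both targets exact would need a negative amount; discard.
orange + broccoli with both tight: 3.374 servings and 2.268 servings → $4.91.
bell pepper + broccoli with both tight: 1.384 servings and 2.33 servings → $3.42.
The minimum over all feasible corners is $2.50.

$2.50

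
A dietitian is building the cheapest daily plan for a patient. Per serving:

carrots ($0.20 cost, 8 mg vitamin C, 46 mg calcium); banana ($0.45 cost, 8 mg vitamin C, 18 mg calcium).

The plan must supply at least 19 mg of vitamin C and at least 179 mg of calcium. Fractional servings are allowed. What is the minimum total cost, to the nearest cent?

For a min-cost LP with two ≥-constraints, a basic feasible solution has at most two positive variables.
carrots only: max(19/8, 179/46) = 3.891 servings → $0.78.
banana only: max(19/8, 179/18) = 9.944 servings → $4.47.
carrots + banana with both targets exact would need a negative amount; discard.
Cheapest feasible corner: $0.78.

$0.78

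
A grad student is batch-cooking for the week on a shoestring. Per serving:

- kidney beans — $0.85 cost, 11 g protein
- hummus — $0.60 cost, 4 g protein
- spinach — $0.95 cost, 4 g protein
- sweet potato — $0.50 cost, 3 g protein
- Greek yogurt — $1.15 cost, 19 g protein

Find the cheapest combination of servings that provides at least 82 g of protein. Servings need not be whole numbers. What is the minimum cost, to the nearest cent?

Cost per g of protein: Greek yogurt $0.0605, kidney beans $0.0773, hummus $0.1500, sweet potato $0.1667, spinach $0.2375.
With no serving limits, use only Greek yogurt: 82 g / 19 g = 4.316 servings × $1.15 = $4.96.

$4.96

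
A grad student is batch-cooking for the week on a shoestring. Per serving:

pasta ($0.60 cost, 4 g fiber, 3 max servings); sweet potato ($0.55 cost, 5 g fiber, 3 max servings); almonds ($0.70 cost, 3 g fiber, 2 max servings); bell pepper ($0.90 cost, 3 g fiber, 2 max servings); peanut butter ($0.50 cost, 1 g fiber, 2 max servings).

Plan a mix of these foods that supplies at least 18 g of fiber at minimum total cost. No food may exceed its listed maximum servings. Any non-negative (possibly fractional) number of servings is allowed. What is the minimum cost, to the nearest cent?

Cost per g of fiber: sweet potato $0.1100, pasta $0.1500, almonds $0.2333, bell pepper $0.3000, peanut butter $0.5000.
Take 3 servings of sweet potato: +15.0 g fiber for $1.65 (total $1.65, still need 3.0 g).
Take 0.75 servings of pasta: +3.0 g fiber for $0.45 (total $2.10, still need 0.0 g).
Filling from the cheapest source first is optimal under one linear minimum: $2.10.

$2.10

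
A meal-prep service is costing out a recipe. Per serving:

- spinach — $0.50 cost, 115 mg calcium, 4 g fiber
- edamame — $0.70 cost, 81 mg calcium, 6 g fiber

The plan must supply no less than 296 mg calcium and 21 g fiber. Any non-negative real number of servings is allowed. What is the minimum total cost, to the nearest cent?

$2.46

For a min-cost LP with two ≥-constraints, a basic feasible solution has at most two positive variables.
spinach only: max(296/115, 21/4) = 5.25 servings → $2.62.
edamame only: max(296/81, 21/6) = 3.654 servings → $2.56.
spinach + edamame with both tight: 0.2049 servings and 3.363 servings → $2.46.
Cheapest feasible corner: $2.46.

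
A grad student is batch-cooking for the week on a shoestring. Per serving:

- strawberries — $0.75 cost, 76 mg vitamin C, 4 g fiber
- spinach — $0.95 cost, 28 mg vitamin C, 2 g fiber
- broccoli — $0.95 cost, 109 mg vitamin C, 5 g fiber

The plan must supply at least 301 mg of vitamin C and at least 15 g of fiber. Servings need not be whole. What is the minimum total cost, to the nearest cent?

The cheapest plan sits at a corner of the feasible region — with two constraints it uses at most two foods.
strawberries only: max(301/76, 15/4) = 3.961 servings → $2.97.
spinach only: max(301/28, 15/2) = 10.75 servings → $10.21.
broccoli only: max(301/109, 15/5) = 3 servings → $2.85.
strawberries + spinach: intersection lies outside the first quadrant.
strawberries + broccoli with both tight: 2.321 servings and 1.143 servings → $2.83.
spinach + broccoli with both tight: 1.667 servings and 2.333 servings → $3.80.
The minimum over all feasible corners is $2.83.

$2.83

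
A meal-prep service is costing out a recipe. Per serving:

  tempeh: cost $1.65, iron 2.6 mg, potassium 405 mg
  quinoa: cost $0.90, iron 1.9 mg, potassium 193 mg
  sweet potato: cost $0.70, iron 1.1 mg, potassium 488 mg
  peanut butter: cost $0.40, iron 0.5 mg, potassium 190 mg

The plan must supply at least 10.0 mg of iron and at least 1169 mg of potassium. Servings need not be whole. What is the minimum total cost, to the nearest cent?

$4.81

Check every corner: each single food scaled to meet both minima, and each pair solved so both constraints bind.
tempeh only: max(10.0/2.6, 1169/405) = 3.846 servings → $6.35.
quinoa only: max(10.0/1.9, 1169/193) = 6.057 servings → $5.45.
sweet potato only: max(10.0/1.1, 1169/488) = 9.091 servings → $6.36.
peanut butter only: max(10.0/0.5, 1169/190) = 20 servings → $8.00.
tempeh + quinoa with both tight: 1.087 servings and 3.775 servings → $5.19.
tempeh + sweet potato with both targets exact would need a negative amount; discard.
tempeh + peanut butter with both targets exact would need a negative amount; discard.
quinoa + sweet potato with both tight: 5.027 servings and 0.4072 servings → $4.81.
quinoa + peanut butter with both tight: 4.974 servings and 1.101 servings → $4.92.
sweet potato + peanut butter: intersection lies outside the first quadrant.
So the least-cost plan costs $4.81.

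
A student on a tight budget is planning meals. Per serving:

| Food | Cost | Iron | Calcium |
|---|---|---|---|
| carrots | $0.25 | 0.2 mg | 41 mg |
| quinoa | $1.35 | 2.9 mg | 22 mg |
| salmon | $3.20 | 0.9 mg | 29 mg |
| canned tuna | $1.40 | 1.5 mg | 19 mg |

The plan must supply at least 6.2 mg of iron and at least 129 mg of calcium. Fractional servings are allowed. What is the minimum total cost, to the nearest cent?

$3.21

With two linear requirements the optimum uses one or two foods; enumerate the corners.
carrots only: max(6.2/0.2, 129/41) = 31 servings → $7.75.
quinoa only: max(6.2/2.9, 129/22) = 5.864 servings → $7.92.
salmon only: max(6.2/0.9, 129/29) = 6.889 servings → $22.04.
canned tuna only: max(6.2/1.5, 129/19) = 6.789 servings → $9.51.
carrots + quinoa with both tight: 2.076 servings and 1.995 servings → $3.21.
carrots + salmon: the both-tight solution has a negative serving — not a feasible corner.
carrots + canned tuna with both tight: 1.312 servings and 3.958 servings → $5.87.
quinoa + salmon with both tight: 0.9907 servings and 3.697 servings → $13.17.
quinoa + canned tuna: the both-tight solution has a negative serving — not a feasible corner.
salmon + canned tuna with both tight: 2.867 servings and 2.413 servings → $12.55.
So the least-cost plan costs $3.21.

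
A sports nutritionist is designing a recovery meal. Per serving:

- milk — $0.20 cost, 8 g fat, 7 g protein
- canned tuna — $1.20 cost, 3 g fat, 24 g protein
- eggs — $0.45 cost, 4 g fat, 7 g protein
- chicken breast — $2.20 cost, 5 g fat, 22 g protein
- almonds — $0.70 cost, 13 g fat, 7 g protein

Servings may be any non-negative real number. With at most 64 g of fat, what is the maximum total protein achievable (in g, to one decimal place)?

Protein per g fat: canned tuna 8, chicken breast 4.4, eggs 1.75, milk 0.875, almonds 0.5385.
With no serving limits, spend the whole fat allowance on canned tuna: 64 g / 3 g × 24 g = 512.0 g.

512.0 g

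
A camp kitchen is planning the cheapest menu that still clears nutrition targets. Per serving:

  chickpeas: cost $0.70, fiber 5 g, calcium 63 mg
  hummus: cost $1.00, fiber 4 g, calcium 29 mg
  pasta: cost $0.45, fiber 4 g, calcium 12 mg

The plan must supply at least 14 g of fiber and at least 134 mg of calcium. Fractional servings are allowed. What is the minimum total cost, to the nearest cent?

$1.84

chickpeas only: max(14/5, 134/63) = 2.8 servings → $1.96.
hummus only: max(14/4, 134/29) = 4.621 servings → $4.62.
pasta only: max(14/4, 134/12) = 11.17 servings → $5.03.
chickpeas + hummus with both tight: 1.215 servings and 1.981 servings → $2.83.
chickpeas + pasta with both tight: 1.917 servings and 1.104 servings → $1.84.
hummus + pasta: intersection lies outside the first quadrant.
So the least-cost plan costs $1.84.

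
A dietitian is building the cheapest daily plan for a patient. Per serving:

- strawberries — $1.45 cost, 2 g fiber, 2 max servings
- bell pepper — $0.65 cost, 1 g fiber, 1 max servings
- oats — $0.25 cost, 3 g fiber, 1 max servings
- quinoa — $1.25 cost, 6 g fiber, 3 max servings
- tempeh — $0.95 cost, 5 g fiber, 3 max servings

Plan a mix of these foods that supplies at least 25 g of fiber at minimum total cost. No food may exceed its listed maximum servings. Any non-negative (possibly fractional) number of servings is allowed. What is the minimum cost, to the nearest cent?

Cost per g of fiber: oats $0.0833, tempeh $0.1900, quinoa $0.2083, bell pepper $0.6500, strawberries $0.7250.
Take 1 serving of oats: +3.0 g fiber for $0.25 (total $0.25, still need 22.0 g).
Take 3 servings of tempeh: +15.0 g fiber for $2.85 (total $3.10, still need 7.0 g).
Take 1.167 servings of quinoa: +7.0 g fiber for $1.46 (total $4.56, still need 0.0 g).
Filling from the cheapest source first is optimal under one linear minimum: $4.56.

$4.56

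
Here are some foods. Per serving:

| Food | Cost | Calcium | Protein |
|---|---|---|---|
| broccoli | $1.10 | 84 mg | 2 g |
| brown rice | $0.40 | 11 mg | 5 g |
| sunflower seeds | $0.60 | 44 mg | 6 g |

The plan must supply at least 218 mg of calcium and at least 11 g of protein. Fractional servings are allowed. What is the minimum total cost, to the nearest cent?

$2.88

At the optimum either one food covers both requirements or two foods hit both targets exactly; no other combination can be cheaper.
broccoli only: max(218/84, 11/2) = 5.5 servings → $6.05.
brown rice only: max(218/11, 11/5) = 19.82 servings → $7.93.
sunflower seeds only: max(218/44, 11/6) = 4.955 servings → $2.97.
broccoli + brown rice with both tight: 2.435 servings and 1.226 servings → $3.17.
broccoli + sunflower seeds with both tight: 1.981 servings and 1.173 servings → $2.88.
brown rice + sunflower seeds with both targets exact would need a negative amount; discard.
The minimum over all feasible corners is $2.88.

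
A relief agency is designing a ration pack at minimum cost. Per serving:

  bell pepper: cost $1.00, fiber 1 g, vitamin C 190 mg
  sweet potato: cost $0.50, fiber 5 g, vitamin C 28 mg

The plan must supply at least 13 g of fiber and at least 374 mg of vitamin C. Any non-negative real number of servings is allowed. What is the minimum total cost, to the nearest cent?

Two binding constraints pin down two serving amounts, so the optimal mix uses at most two foods. The candidates are each food alone (scaled to the tighter of fiber/vitamin C) and each pair with both constraints tight.
bell pepper only: max(13/1, 374/190) = 13 servings → $13.00.
sweet potato only: max(13/5, 374/28) = 13.36 servings → $6.68.
bell pepper + sweet potato with both tight: 1.633 servings and 2.273 servings → $2.77.
The minimum over all feasible corners is $2.77.

$2.77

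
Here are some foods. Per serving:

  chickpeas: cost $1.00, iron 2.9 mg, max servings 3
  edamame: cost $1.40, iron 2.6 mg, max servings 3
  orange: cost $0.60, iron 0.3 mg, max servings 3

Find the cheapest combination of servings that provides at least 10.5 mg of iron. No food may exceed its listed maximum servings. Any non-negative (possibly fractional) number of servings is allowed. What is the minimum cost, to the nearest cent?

$3.97

Cost per mg of iron: chickpeas $0.3448, edamame $0.5385, orange $2.0000.
Take 3 servings of chickpeas: +8.7 mg iron for $3.00 (total $3.00, still need 1.8 mg).
Take 0.6923 servings of edamame: +1.8 mg iron for $0.97 (total $3.97, still need 0.0 mg).
Greedy by cheapest-per-mg is optimal for a single linear constraint, so the minimum cost is $3.97.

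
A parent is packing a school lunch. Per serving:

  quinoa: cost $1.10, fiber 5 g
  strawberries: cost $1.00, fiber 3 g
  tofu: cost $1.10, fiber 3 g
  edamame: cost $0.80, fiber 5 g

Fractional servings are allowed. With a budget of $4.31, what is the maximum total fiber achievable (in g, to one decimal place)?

26.9 g

Fiber per dollar: edamame 6.25, quinoa 4.545, strawberries 3, tofu 2.727.
With no serving limits, spend the whole cost allowance on edamame: $4.31 / $0.80 × 5 g = 26.9 g.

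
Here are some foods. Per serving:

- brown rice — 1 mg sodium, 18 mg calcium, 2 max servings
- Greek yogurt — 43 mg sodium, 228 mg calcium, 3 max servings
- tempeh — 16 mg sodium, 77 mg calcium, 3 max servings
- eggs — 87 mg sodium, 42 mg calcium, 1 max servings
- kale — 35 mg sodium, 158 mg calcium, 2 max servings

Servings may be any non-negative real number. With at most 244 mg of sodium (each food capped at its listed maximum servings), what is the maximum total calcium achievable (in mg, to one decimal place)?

1244.4 mg

Calcium per mg sodium: brown rice 18, Greek yogurt 5.302, tempeh 4.812, kale 4.514, eggs 0.4828.
Take 2 servings of brown rice: uses 2 mg sodium, +36.0 mg calcium (running total 36.0 mg).
Take 3 servings of Greek yogurt: uses 129 mg sodium, +684.0 mg calcium (running total 720.0 mg).
Take 3 servings of tempeh: uses 48 mg sodium, +231.0 mg calcium (running total 951.0 mg).
Take 1.857 servings of kale: uses 65 mg sodium, +293.4 mg calcium (running total 1244.4 mg).
Filling greedily by calcium-per-mg sodium is optimal for one linear limit, giving 1244.4 mg.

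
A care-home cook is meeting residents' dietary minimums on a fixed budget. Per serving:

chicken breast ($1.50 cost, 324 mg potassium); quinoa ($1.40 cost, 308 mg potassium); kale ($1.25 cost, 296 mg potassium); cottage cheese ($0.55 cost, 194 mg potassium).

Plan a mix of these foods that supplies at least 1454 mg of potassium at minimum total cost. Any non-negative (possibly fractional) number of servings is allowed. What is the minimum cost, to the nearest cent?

Cost per mg of potassium: cottage cheese $0.0028, kale $0.0042, quinoa $0.0045, chicken breast $0.0046.
With no serving limits, use only cottage cheese: 1454 mg / 194 mg = 7.495 servings × $0.55 = $4.12.

$4.12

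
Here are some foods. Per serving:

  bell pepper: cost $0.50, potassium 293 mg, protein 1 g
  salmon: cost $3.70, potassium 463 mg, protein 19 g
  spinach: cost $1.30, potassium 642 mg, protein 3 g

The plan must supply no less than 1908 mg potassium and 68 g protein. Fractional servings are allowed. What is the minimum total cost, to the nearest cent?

$13.53

Minimising a linear cost over {potassium ≥ 1908, protein ≥ 68, servings ≥ 0} — the optimum is at a vertex, using one or two foods.
bell pepper only: max(1908/293, 68/1) = 68 servings → $34.00.
salmon only: max(1908/463, 68/19) = 4.121 servings → $15.25.
spinach only: max(1908/642, 68/3) = 22.67 servings → $29.47.
bell pepper + salmon with both tight: 0.9342 servings and 3.53 servings → $13.53.
bell pepper + spinach with both targets exact would need a negative amount; discard.
salmon + spinach with both tight: 3.509 servings and 0.4411 servings → $13.56.
So the least-cost plan costs $13.53.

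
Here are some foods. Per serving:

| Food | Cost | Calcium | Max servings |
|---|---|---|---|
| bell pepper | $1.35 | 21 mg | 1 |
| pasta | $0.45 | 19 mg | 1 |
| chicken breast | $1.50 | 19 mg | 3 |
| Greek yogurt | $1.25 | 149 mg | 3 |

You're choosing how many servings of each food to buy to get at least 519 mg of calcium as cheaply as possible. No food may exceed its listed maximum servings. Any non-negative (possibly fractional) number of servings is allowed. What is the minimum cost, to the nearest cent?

$8.08

Cost per mg of calcium: Greek yogurt $0.0084, pasta $0.0237, bell pepper $0.0643, chicken breast $0.0789.
Take 3 servings of Greek yogurt: +447.0 mg calcium for $3.75 (total $3.75, still need 72.0 mg).
Take 1 serving of pasta: +19.0 mg calcium for $0.45 (total $4.20, still need 53.0 mg).
Take 1 serving of bell pepper: +21.0 mg calcium for $1.35 (total $5.55, still need 32.0 mg).
Take 1.684 servings of chicken breast: +32.0 mg calcium for $2.53 (total $8.08, still need 0.0 mg).
Greedy by cheapest-per-mg is optimal for a single linear constraint, so the minimum cost is $8.08.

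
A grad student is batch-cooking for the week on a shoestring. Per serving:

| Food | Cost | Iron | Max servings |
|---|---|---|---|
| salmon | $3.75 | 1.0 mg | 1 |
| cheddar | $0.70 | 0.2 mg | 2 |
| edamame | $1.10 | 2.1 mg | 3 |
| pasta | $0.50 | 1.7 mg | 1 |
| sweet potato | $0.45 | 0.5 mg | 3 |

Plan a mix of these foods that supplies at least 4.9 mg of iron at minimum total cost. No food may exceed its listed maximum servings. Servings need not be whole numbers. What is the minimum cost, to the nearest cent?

Cost per mg of iron: pasta $0.2941, edamame $0.5238, sweet potato $0.9000, cheddar $3.5000, salmon $3.7500.
Take 1 serving of pasta: +1.7 mg iron for $0.50 (total $0.50, still need 3.2 mg).
Take 1.524 servings of edamame: +3.2 mg iron for $1.68 (total $2.18, still need 0.0 mg).
Greedy by cheapest-per-mg is optimal for a single linear constraint, so the minimum cost is $2.18.

$2.18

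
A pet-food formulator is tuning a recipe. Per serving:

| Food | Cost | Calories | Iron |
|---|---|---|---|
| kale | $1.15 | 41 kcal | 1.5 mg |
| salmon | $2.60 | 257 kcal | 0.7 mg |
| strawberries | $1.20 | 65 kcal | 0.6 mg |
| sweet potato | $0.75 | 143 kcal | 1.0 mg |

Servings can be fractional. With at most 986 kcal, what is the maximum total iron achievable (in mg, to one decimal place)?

36.1 mg

Iron per kcal: kale 0.03659, strawberries 0.009231, sweet potato 0.006993, salmon 0.002724.
With no serving limits, spend the whole calories allowance on kale: 986 kcal / 41 kcal × 1.5 mg = 36.1 mg.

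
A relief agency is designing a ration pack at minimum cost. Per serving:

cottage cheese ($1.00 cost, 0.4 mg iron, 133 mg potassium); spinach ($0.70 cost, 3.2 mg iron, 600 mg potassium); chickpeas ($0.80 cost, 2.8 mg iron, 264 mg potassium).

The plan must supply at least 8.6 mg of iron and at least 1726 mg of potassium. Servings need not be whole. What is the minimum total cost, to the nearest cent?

cottage cheese only: max(8.6/0.4, 1726/133) = 21.5 servings → $21.50.
spinach only: max(8.6/3.2, 1726/600) = 2.877 servings → $2.01.
chickpeas only: max(8.6/2.8, 1726/264) = 6.538 servings → $5.23.
cottage cheese + spinach with both tight: 1.957 servings and 2.443 servings → $3.67.
cottage cheese + chickpeas with both tight: 9.604 servings and 1.699 servings → $10.96.
spinach + chickpeas with both targets exact would need a negative amount; discard.
So the least-cost plan costs $2.01.

$2.01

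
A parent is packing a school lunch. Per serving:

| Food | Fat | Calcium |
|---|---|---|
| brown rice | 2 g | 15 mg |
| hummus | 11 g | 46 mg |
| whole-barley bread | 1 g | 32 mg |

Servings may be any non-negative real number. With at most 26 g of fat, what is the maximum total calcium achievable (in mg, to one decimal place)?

Calcium per g fat: whole-barley bread 32, brown rice 7.5, hummus 4.182.
With no serving limits, spend the whole fat allowance on whole-barley bread: 26 g / 1 g × 32 mg = 832.0 mg.

832.0 mg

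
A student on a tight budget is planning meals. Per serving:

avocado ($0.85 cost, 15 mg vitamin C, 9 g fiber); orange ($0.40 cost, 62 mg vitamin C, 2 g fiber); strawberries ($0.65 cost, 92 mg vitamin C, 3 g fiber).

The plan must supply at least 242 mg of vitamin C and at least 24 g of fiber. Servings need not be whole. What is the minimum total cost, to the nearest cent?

avocado only: max(242/15, 24/9) = 16.13 servings → $13.71.
orange only: max(242/62, 24/2) = 12 servings → $4.80.
strawberries only: max(242/92, 24/3) = 8 servings → $5.20.
avocado + orange with both tight: 1.902 servings and 3.443 servings → $2.99.
avocado + strawberries with both tight: 1.893 servings and 2.322 servings → $3.12.
orange + strawberries: the both-tight solution has a negative serving — not a feasible corner.
The minimum over all feasible corners is $2.99.

$2.99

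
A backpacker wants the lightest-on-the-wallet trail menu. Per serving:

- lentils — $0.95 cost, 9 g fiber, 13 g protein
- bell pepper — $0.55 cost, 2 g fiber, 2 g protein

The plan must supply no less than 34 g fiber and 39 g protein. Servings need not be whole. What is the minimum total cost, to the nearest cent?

lentils only: max(34/9, 39/13) = 3.778 servings → $3.59.
bell pepper only: max(34/2, 39/2) = 19.5 servings → $10.72.
lentils + bell pepper with both tight: 1.25 servings and 11.38 servings → $7.44.
The minimum over all feasible corners is $3.59.

$3.59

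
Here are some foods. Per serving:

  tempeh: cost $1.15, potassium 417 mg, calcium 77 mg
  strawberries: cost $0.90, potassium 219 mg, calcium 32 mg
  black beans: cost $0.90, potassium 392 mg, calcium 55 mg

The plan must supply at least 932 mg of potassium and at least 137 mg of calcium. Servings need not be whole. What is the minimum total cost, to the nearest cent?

tempeh only: max(932/417, 137/77) = 2.235 servings → $2.57.
strawberries only: max(932/219, 137/32) = 4.281 servings → $3.85.
black beans only: max(932/392, 137/55) = 2.491 servings → $2.24.
tempeh + strawberries with both tight: 0.05087 servings and 4.159 servings → $3.80.
tempeh + black beans with both tight: 0.3371 servings and 2.019 servings → $2.20.
strawberries + black beans: the both-tight solution has a negative serving — not a feasible corner.
Cheapest feasible corner: $2.20.

$2.20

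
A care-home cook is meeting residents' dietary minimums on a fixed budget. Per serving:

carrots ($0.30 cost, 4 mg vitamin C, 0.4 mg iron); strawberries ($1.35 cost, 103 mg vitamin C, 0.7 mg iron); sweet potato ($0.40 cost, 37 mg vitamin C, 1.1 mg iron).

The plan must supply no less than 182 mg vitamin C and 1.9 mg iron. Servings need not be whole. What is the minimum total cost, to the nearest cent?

$1.97

Minimising a linear cost over {vitamin C ≥ 182, iron ≥ 1.9, servings ≥ 0} — the optimum is at a vertex, using one or two foods.
carrots only: max(182/4, 1.9/0.4) = 45.5 servings → $13.65.
strawberries only: max(182/103, 1.9/0.7) = 2.714 servings → $3.66.
sweet potato only: max(182/37, 1.9/1.1) = 4.919 servings → $1.97.
carrots + strawberries with both tight: 1.779 servings and 1.698 servings → $2.83.
carrots + sweet potato with both targets exact would need a negative amount; discard.
strawberries + sweet potato with both tight: 1.486 servings and 0.7815 servings → $2.32.
So the least-cost plan costs $1.97.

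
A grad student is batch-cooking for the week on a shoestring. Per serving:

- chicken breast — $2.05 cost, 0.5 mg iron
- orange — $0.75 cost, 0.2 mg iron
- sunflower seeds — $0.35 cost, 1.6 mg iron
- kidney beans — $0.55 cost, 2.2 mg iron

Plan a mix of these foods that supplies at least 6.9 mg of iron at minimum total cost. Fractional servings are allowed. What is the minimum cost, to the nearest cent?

$1.51

Cost per mg of iron: sunflower seeds $0.2188, kidney beans $0.2500, orange $3.7500, chicken breast $4.1000.
With no serving limits, use only sunflower seeds: 6.9 mg / 1.6 mg = 4.312 servings × $0.35 = $1.51.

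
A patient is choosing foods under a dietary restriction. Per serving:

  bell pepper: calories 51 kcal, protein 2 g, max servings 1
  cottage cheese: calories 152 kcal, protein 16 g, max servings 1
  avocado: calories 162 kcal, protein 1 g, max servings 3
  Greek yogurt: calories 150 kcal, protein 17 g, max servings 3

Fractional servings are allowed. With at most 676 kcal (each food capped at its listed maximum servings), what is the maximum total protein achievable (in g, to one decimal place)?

Protein per kcal: Greek yogurt 0.1133, cottage cheese 0.1053, bell pepper 0.03922, avocado 0.006173.
Take 3 servings of Greek yogurt: uses 450 kcal, +51.0 g protein (running total 51.0 g).
Take 1 serving of cottage cheese: uses 152 kcal, +16.0 g protein (running total 67.0 g).
Take 1 serving of bell pepper: uses 51 kcal, +2.0 g protein (running total 69.0 g).
Take 0.142 servings of avocado: uses 23 kcal, +0.1 g protein (running total 69.1 g).
Filling greedily by protein-per-kcal is optimal for one linear limit, giving 69.1 g.

69.1 g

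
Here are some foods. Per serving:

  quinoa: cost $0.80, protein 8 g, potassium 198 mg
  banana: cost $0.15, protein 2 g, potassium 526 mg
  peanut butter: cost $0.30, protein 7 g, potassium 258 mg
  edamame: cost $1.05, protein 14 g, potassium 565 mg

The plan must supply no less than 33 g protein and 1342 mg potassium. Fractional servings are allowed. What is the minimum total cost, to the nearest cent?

$1.43

quinoa only: max(33/8, 1342/198) = 6.778 servings → $5.42.
banana only: max(33/2, 1342/526) = 16.5 servings → $2.48.
peanut butter only: max(33/7, 1342/258) = 5.202 servings → $1.56.
edamame only: max(33/14, 1342/565) = 2.375 servings → $2.49.
quinoa + banana with both tight: 3.849 servings and 1.102 servings → $3.24.
quinoa + peanut butter with both targets exact would need a negative amount; discard.
quinoa + edamame: the both-tight solution has a negative serving — not a feasible corner.
banana + peanut butter with both tight: 0.278 servings and 4.635 servings → $1.43.
banana + edamame with both tight: 0.02294 servings and 2.354 servings → $2.48.
peanut butter + edamame: intersection lies outside the first quadrant.
So the least-cost plan costs $1.43.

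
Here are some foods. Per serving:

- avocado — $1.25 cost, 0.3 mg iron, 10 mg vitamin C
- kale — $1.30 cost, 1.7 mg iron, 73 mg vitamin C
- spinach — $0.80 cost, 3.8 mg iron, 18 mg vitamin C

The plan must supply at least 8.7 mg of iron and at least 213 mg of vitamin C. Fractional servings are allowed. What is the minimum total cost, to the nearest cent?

avocado only: max(8.7/0.3, 213/10) = 29 servings → $36.25.
kale only: max(8.7/1.7, 213/73) = 5.118 servings → $6.65.
spinach only: max(8.7/3.8, 213/18) = 11.83 servings → $9.47.
avocado + kale with both targets exact would need a negative amount; discard.
avocado + spinach with both tight: 20.02 servings and 0.7086 servings → $25.60.
kale + spinach with both tight: 2.645 servings and 1.106 servings → $4.32.
Cheapest feasible corner: $4.32.

$4.32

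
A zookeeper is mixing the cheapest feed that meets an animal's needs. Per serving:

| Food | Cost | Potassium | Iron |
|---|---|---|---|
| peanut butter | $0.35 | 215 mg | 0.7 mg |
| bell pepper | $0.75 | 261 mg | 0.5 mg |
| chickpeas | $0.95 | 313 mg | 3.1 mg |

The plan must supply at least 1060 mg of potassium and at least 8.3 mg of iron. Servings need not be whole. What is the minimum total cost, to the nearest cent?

Compare the cost at each extreme point of the feasible region.
peanut butter only: max(1060/215, 8.3/0.7) = 11.86 servings → $4.15.
bell pepper only: max(1060/261, 8.3/0.5) = 16.6 servings → $12.45.
chickpeas only: max(1060/313, 8.3/3.1) = 3.387 servings → $3.22.
peanut butter + bell pepper: intersection lies outside the first quadrant.
peanut butter + chickpeas with both tight: 1.538 servings and 2.33 servings → $2.75.
bell pepper + chickpeas with both tight: 1.054 servings and 2.507 servings → $3.17.
Cheapest feasible corner: $2.75.

$2.75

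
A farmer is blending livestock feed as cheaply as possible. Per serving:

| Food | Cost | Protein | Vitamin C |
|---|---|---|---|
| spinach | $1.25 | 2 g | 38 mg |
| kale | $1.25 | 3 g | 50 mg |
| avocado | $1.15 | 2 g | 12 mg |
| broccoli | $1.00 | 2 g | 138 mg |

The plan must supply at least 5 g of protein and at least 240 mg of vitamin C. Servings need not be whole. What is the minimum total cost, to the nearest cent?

$2.33

spinach only: max(5/2, 240/38) = 6.316 servings → $7.89.
kale only: max(5/3, 240/50) = 4.8 servings → $6.00.
avocado only: max(5/2, 240/12) = 20 servings → $23.00.
broccoli only: max(5/2, 240/138) = 2.5 servings → $2.50.
spinach + kale: the both-tight solution has a negative serving — not a feasible corner.
spinach + avocado with both targets exact would need a negative amount; discard.
spinach + broccoli with both tight: 1.05 servings and 1.45 servings → $2.76.
kale + avocado: intersection lies outside the first quadrant.
kale + broccoli with both tight: 0.6688 servings and 1.497 servings → $2.33.
avocado + broccoli with both tight: 0.8333 servings and 1.667 servings → $2.62.
So the least-cost plan costs $2.33.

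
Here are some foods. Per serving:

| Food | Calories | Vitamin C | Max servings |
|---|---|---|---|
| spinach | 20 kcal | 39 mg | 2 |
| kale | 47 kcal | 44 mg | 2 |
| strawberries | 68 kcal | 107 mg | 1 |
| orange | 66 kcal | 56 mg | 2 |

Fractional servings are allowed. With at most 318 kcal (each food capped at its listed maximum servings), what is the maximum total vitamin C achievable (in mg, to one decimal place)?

371.4 mg

Vitamin C per kcal: spinach 1.95, strawberries 1.574, kale 0.9362, orange 0.8485.
Take 2 servings of spinach: uses 40 kcal, +78.0 mg vitamin C (running total 78.0 mg).
Take 1 serving of strawberries: uses 68 kcal, +107.0 mg vitamin C (running total 185.0 mg).
Take 2 servings of kale: uses 94 kcal, +88.0 mg vitamin C (running total 273.0 mg).
Take 1.758 servings of orange: uses 116 kcal, +98.4 mg vitamin C (running total 371.4 mg).
Filling greedily by vitamin C-per-kcal is optimal for one linear limit, giving 371.4 mg.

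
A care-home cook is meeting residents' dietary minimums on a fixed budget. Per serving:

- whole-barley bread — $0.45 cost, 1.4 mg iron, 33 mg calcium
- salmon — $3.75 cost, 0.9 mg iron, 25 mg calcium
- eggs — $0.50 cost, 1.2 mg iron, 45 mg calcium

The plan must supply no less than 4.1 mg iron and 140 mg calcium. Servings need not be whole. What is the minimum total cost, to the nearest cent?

$1.61

Two binding constraints pin down two serving amounts, so the optimal mix uses at most two foods. The candidates are each food alone (scaled to the tighter of iron/calcium) and each pair with both constraints tight.
whole-barley bread only: max(4.1/1.4, 140/33) = 4.242 servings → $1.91.
salmon only: max(4.1/0.9, 140/25) = 5.6 servings → $21.00.
eggs only: max(4.1/1.2, 140/45) = 3.417 servings → $1.71.
whole-barley bread + salmon with both targets exact would need a negative amount; discard.
whole-barley bread + eggs with both tight: 0.7051 servings and 2.594 servings → $1.61.
salmon + eggs with both tight: 1.571 servings and 2.238 servings → $7.01.
So the least-cost plan costs $1.61.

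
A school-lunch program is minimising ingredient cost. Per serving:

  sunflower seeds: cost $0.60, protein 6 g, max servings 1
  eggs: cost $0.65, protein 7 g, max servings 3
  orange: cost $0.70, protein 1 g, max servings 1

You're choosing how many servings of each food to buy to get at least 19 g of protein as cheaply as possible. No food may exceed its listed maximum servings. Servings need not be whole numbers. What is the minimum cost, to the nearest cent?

$1.76

Cost per g of protein: eggs $0.0929, sunflower seeds $0.1000, orange $0.7000.
Take 2.714 servings of eggs: +19.0 g protein for $1.76 (total $1.76, still need 0.0 g).
Greedy by cheapest-per-g is optimal for a single linear constraint, so the minimum cost is $1.76.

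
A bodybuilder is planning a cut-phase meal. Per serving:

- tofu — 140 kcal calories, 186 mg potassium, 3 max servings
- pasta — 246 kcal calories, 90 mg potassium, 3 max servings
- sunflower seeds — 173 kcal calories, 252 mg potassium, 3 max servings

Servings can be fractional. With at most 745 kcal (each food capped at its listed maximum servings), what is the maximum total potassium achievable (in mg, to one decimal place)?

1056.3 mg

Potassium per kcal: sunflower seeds 1.457, tofu 1.329, pasta 0.3659.
Take 3 servings of sunflower seeds: uses 519 kcal, +756.0 mg potassium (running total 756.0 mg).
Take 1.614 servings of tofu: uses 226 kcal, +300.3 mg potassium (running total 1056.3 mg).
Filling greedily by potassium-per-kcal is optimal for one linear limit, giving 1056.3 mg.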